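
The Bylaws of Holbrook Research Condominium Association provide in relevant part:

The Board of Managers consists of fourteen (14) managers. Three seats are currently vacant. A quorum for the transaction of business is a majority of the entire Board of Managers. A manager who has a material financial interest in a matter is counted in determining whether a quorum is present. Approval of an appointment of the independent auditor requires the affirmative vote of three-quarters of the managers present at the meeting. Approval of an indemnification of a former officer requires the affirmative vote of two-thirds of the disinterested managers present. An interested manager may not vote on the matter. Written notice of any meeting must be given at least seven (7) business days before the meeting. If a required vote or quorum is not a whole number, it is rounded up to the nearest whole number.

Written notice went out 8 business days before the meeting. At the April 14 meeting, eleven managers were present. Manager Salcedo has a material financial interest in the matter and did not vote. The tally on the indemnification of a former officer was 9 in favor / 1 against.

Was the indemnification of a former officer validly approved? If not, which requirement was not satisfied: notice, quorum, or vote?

Valid — all requirements satisfied.

Notice: 8 business days given; 7 required (8 ≥ 7). Satisfied.
Quorum: 11 present (interested managers count toward quorum); quorum is 8. Satisfied.
Vote: the indemnification of a former officer requires two-thirds of the disinterested managers present (11 − 1 = 10). 2/3 of 10 = 6.67, rounded up to 7, so 7 affirmative votes are needed; 9 voted in favor. Satisfied.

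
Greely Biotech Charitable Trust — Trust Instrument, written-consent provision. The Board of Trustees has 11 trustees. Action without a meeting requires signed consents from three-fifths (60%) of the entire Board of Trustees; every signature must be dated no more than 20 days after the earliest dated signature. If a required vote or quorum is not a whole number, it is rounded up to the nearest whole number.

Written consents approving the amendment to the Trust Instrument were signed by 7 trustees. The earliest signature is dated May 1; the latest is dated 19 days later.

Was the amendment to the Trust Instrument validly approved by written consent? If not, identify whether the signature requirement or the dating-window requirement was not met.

Effective — both the signature and dating-window requirements are satisfied.

Signatures required: three-fifths (60%) of 11 — 3/5 of 11 = 6.60, rounded up to 7, so 7 needed; 7 signed. Sufficient.
Dating window: the latest signature is 19 days after the earliest; the limit is 20 days. Within the window.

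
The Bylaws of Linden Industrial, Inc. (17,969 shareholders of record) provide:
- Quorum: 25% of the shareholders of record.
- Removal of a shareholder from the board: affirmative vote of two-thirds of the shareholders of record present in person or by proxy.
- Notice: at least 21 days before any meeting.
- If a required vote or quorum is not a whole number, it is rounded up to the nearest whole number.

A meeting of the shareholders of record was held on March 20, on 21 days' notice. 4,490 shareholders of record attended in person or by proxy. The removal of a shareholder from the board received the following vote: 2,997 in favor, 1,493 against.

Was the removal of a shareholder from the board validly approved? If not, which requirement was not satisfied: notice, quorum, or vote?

Notice: 21 days given; 21 required. Satisfied.
Quorum: 25% of 17,969 = 4,492.25, rounded up to 4,493; 4,490 present. Not satisfied.
Vote: requires two-thirds of those present (4,490); 2/3 of 4490 = 2993.33, rounded up to 2994, so 2,994 needed; 2,997 in favor. Satisfied.

Invalid — quorum requirement not satisfied.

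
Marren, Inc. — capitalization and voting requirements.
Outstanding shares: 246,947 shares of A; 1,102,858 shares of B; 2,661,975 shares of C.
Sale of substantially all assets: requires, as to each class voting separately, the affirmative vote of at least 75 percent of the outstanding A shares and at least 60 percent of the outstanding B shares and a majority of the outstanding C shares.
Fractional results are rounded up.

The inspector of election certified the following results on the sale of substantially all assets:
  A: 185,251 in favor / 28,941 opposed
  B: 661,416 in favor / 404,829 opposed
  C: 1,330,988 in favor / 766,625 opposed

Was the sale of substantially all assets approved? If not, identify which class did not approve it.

Not approved — the B shares did not give the required vote.

A: 3/4 of 246947 = 185210.25, rounded up to 185211; 185,211 required, 185,251 in favor — approved.
B: 3/5 of 1102858 = 661714.80, rounded up to 661715; 661,715 required, 661,416 in favor — not approved.
C: a majority of 2661975 is 1330988; 1,330,988 required, 1,330,988 in favor — approved.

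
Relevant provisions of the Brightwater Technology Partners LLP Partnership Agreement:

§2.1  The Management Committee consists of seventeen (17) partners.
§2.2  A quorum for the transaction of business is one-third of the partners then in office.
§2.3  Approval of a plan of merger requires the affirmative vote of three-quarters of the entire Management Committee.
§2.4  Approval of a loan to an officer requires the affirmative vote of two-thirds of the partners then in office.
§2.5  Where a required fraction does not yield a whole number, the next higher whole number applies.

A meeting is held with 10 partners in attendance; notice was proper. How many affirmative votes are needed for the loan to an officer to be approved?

12

The loan to an officer requires two-thirds of the partners then in office (17).
2/3 of 17 = 11.33, rounded up to 12.
(Only 10 can vote, so the loan to an officer cannot pass at this meeting, but the required vote is still 12.)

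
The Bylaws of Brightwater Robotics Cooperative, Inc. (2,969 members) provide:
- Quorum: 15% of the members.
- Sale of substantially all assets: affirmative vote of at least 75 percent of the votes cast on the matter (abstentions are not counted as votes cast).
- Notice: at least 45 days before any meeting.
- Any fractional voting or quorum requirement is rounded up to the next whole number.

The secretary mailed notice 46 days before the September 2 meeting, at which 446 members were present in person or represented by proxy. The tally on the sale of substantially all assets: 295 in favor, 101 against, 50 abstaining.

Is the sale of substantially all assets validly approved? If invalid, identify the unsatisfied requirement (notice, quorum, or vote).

Invalid — vote requirement not satisfied.

Notice: 46 days given; 45 required. Satisfied.
Quorum: 15% of 2,969 = 445.35, rounded up to 446; 446 present. Satisfied.
Vote: requires three-fourths of the votes cast (446 − 50 abstaining = 396); 3/4 of 396 = 297, so 297 needed; 295 in favor. Not satisfied.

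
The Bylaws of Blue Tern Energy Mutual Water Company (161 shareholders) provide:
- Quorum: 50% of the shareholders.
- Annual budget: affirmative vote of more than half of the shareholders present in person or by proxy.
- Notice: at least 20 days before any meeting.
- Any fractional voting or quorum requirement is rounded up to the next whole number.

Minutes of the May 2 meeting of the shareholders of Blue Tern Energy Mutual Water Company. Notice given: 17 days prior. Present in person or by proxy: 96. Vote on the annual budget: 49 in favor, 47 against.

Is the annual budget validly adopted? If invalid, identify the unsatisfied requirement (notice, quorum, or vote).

Notice: 17 days given; 20 required. Not satisfied.
Quorum: 50% of 161 = 80.50, rounded up to 81; 96 present. Satisfied.
Vote: requires a majority of those present (96); a majority of 96 is 49, so 49 needed; 49 in favor. Satisfied.

Invalid — notice requirement not satisfied.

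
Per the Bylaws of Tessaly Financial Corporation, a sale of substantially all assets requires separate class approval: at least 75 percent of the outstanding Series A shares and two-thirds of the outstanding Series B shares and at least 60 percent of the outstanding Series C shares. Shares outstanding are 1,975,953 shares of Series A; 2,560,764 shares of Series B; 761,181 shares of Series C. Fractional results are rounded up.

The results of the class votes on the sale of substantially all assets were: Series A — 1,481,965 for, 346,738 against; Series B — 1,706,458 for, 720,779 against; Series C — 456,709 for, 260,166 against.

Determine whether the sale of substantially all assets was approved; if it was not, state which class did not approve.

Not approved — the Series B shares did not give the required vote.

Series A: 3/4 of 1975953 = 1481964.75, rounded up to 1481965; 1,481,965 required, 1,481,965 in favor — approved.
Series B: 2/3 of 2560764 = 1707176; 1,707,176 required, 1,706,458 in favor — not approved.
Series C: 3/5 of 761181 = 456708.60, rounded up to 456709; 456,709 required, 456,709 in favor — approved.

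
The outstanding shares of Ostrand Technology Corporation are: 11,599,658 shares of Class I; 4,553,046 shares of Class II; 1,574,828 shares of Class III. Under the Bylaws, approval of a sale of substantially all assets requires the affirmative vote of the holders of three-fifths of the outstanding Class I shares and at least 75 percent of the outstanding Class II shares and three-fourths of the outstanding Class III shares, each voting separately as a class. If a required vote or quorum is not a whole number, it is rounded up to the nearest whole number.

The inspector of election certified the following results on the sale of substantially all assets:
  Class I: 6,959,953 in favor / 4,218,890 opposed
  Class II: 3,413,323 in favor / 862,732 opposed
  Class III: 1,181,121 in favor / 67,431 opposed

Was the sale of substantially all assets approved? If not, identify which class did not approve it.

Class I: 3/5 of 11599658 = 6959794.80, rounded up to 6959795; 6,959,795 required, 6,959,953 in favor — approved.
Class II: 3/4 of 4553046 = 3414784.50, rounded up to 3414785; 3,414,785 required, 3,413,323 in favor — not approved.
Class III: 3/4 of 1574828 = 1181121; 1,181,121 required, 1,181,121 in favor — approved.

Not approved — the Class II shares did not give the required vote.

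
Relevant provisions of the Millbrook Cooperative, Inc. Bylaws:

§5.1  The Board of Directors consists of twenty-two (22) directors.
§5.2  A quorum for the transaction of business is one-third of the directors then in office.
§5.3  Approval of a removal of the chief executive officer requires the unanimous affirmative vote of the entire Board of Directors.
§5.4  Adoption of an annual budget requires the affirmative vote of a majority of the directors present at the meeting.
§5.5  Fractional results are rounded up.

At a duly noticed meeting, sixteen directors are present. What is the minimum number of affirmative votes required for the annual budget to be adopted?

9

The annual budget requires a majority of the directors present (16).
A majority of 16 is 9.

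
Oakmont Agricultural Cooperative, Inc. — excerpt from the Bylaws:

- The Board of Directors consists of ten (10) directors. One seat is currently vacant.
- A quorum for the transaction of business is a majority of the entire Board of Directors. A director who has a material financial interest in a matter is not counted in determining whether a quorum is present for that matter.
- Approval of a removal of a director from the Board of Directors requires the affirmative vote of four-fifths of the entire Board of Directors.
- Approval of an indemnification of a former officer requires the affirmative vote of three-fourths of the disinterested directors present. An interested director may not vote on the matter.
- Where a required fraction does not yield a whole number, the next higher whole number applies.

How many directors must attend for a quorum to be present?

A majority of 10 is 6.

6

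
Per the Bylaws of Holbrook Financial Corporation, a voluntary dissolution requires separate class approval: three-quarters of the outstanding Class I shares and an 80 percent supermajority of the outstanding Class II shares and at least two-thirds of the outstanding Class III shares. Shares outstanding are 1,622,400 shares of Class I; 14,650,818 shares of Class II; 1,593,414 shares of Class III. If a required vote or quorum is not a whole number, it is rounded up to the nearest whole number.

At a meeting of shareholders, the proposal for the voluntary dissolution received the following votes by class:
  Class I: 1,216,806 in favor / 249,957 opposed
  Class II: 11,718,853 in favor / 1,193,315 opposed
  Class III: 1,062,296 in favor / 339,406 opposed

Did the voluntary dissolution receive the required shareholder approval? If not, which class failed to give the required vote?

Not approved — the Class II shares did not give the required vote.

Class I: 3/4 of 1622400 = 1216800; 1,216,800 required, 1,216,806 in favor — approved.
Class II: 4/5 of 14650818 = 11720654.40, rounded up to 11720655; 11,720,655 required, 11,718,853 in favor — not approved.
Class III: 2/3 of 1593414 = 1062276; 1,062,276 required, 1,062,296 in favor — approved.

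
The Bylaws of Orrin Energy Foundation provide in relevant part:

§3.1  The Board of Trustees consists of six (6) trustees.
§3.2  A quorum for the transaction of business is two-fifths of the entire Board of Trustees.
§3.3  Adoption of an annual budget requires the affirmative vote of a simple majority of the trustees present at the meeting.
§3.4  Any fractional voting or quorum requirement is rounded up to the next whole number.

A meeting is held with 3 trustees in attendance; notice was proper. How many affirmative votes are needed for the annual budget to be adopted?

The annual budget requires a majority of the trustees present (3).
A majority of 3 is 2.

2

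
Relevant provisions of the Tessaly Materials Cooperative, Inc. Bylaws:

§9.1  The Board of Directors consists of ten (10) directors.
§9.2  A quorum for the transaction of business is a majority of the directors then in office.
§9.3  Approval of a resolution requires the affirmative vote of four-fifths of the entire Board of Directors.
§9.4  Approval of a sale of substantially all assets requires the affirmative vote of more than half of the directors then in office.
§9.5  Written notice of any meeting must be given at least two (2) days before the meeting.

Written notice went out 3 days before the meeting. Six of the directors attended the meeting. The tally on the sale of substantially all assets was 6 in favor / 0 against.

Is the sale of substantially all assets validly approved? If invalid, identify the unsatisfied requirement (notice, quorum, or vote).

Notice: 3 days given; 2 required (3 ≥ 2). Satisfied.
Quorum: 6 present; quorum is 6. Satisfied.
Vote: the sale of substantially all assets requires a majority of the directors then in office (10). A majority of 10 is 6, so 6 affirmative votes are needed; 6 voted in favor. Satisfied.

Valid — all requirements satisfied.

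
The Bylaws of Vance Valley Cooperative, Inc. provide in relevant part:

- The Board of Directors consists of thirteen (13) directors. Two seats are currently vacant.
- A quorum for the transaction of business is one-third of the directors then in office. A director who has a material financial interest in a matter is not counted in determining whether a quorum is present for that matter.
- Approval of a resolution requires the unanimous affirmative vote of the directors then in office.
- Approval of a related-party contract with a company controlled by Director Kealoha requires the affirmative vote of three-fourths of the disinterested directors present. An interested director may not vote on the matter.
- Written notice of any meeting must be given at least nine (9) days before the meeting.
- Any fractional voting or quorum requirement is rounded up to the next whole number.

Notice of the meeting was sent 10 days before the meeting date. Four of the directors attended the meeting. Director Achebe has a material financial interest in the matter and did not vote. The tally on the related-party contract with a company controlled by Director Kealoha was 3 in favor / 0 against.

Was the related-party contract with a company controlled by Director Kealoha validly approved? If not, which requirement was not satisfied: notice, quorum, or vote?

Notice: 10 days given; 9 required (10 ≥ 9). Satisfied.
Quorum: 4 present, but the 1 interested director does not count, leaving 3. Quorum is 4. Not satisfied.
Vote: the related-party contract with a company controlled by Director Kealoha requires three-fourths of the disinterested directors present (4 − 1 = 3). 3/4 of 3 = 2.25, rounded up to 3, so 3 affirmative votes are needed; 3 voted in favor. Satisfied. (Moot — without a quorum no business can be validly transacted.)

Invalid — quorum requirement not satisfied.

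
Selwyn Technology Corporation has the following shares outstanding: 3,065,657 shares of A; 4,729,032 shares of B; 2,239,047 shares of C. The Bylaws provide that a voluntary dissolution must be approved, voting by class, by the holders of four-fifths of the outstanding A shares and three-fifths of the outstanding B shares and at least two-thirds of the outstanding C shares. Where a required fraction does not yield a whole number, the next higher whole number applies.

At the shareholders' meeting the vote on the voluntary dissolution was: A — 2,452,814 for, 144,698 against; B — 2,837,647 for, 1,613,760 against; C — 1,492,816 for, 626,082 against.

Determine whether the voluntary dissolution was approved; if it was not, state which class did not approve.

Approved — every class gave the required vote.

A: 4/5 of 3065657 = 2452525.60, rounded up to 2452526; 2,452,526 required, 2,452,814 in favor — approved.
B: 3/5 of 4729032 = 2837419.20, rounded up to 2837420; 2,837,420 required, 2,837,647 in favor — approved.
C: 2/3 of 2239047 = 1492698; 1,492,698 required, 1,492,816 in favor — approved.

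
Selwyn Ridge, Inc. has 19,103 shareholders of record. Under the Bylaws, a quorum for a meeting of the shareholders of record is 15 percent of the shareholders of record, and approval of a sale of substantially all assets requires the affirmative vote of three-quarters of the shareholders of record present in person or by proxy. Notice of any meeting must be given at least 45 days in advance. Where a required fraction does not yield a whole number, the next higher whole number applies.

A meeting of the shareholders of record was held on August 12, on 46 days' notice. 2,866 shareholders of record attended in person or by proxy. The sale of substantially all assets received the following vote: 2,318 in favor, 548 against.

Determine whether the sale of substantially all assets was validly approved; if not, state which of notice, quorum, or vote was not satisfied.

Valid — all requirements satisfied.

Notice: 46 days given; 45 required. Satisfied.
Quorum: 15% of 19,103 = 2,865.45, rounded up to 2,866; 2,866 present. Satisfied.
Vote: requires three-fourths of those present (2,866); 3/4 of 2866 = 2149.50, rounded up to 2150, so 2,150 needed; 2,318 in favor. Satisfied.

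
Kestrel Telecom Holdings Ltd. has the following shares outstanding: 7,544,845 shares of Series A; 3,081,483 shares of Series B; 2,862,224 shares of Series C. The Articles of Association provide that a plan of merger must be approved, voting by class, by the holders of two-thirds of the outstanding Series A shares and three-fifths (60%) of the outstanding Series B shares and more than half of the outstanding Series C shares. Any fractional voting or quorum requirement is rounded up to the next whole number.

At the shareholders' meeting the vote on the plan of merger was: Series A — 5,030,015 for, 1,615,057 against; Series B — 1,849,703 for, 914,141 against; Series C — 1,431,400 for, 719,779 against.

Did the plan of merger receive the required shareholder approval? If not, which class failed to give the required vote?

Series A: 2/3 of 7544845 = 5029896.67, rounded up to 5029897; 5,029,897 required, 5,030,015 in favor — approved.
Series B: 3/5 of 3081483 = 1848889.80, rounded up to 1848890; 1,848,890 required, 1,849,703 in favor — approved.
Series C: a majority of 2862224 is 1431113; 1,431,113 required, 1,431,400 in favor — approved.

Approved — every class gave the required vote.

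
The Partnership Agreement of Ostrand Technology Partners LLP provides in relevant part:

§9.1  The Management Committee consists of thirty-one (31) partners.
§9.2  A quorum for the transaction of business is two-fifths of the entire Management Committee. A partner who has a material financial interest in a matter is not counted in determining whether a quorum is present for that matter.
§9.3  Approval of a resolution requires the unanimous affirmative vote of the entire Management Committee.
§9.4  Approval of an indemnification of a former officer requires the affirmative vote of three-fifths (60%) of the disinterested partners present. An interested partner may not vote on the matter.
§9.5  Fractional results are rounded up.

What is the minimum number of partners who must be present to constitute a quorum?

2/5 of 31 = 12.40, rounded up to 13.

13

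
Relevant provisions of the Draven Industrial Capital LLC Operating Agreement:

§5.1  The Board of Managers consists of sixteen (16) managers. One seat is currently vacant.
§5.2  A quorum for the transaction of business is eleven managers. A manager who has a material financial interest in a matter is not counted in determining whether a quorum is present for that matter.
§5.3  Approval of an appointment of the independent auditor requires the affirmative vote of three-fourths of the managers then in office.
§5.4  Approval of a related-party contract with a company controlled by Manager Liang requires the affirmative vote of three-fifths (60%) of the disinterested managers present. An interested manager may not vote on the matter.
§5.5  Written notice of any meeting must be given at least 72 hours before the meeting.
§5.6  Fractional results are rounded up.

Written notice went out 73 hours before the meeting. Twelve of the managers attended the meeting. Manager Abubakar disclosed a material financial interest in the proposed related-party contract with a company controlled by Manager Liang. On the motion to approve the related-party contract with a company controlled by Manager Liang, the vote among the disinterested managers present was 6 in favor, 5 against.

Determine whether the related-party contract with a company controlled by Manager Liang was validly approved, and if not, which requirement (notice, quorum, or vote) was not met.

Notice: 73 hours given; 72 required (73 ≥ 72). Satisfied.
Quorum: 12 present, but the 1 interested manager does not count, leaving 11. Quorum is 11. Satisfied.
Vote: the related-party contract with a company controlled by Manager Liang requires three-fifths of the disinterested managers present (12 − 1 = 11). 3/5 of 11 = 6.60, rounded up to 7, so 7 affirmative votes are needed; 6 voted in favor. Not satisfied.

Invalid — vote requirement not satisfied.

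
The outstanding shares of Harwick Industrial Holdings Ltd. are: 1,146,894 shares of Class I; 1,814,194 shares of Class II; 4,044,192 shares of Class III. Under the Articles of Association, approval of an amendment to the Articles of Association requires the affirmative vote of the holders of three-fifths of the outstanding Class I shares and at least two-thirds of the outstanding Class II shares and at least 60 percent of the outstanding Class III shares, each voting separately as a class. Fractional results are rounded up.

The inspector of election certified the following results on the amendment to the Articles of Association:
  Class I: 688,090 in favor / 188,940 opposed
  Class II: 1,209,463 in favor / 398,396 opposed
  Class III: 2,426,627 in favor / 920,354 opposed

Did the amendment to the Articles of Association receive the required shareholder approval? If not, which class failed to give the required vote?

Class I: 3/5 of 1146894 = 688136.40, rounded up to 688137; 688,137 required, 688,090 in favor — not approved.
Class II: 2/3 of 1814194 = 1209462.67, rounded up to 1209463; 1,209,463 required, 1,209,463 in favor — approved.
Class III: 3/5 of 4044192 = 2426515.20, rounded up to 2426516; 2,426,516 required, 2,426,627 in favor — approved.

Not approved — the Class I shares did not give the required vote.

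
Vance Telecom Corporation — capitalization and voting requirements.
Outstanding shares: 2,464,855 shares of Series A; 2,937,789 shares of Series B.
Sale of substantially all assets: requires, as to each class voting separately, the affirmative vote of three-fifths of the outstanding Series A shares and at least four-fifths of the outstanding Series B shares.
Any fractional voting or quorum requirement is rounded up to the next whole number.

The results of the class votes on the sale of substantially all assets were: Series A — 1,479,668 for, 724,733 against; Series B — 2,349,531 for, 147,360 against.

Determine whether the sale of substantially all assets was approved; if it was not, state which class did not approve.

Series A: 3/5 of 2464855 = 1478913; 1,478,913 required, 1,479,668 in favor — approved.
Series B: 4/5 of 2937789 = 2350231.20, rounded up to 2350232; 2,350,232 required, 2,349,531 in favor — not approved.

Not approved — the Series B shares did not give the required vote.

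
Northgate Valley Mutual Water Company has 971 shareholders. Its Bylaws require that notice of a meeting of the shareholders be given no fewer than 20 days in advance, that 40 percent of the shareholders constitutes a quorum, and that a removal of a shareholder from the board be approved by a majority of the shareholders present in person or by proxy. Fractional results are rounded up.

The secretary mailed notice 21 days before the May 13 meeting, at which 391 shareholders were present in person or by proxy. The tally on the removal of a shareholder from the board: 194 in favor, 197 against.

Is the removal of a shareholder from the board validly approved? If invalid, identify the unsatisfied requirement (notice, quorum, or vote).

Invalid — vote requirement not satisfied.

Notice: 21 days given; 20 required. Satisfied.
Quorum: 40% of 971 = 388.40, rounded up to 389; 391 present. Satisfied.
Vote: requires a majority of those present (391); a majority of 391 is 196, so 196 needed; 194 in favor. Not satisfied.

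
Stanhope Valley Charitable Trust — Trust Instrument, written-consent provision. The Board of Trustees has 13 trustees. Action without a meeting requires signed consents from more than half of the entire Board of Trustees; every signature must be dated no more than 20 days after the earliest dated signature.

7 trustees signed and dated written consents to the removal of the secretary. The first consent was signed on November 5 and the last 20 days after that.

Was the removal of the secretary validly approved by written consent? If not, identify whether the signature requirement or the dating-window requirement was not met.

Signatures required: more than half of 13 — a majority of 13 is 7, so 7 needed; 7 signed. Sufficient.
Dating window: the latest signature is 20 days after the earliest; the limit is 20 days. Within the window.

Effective — both the signature and dating-window requirements are satisfied.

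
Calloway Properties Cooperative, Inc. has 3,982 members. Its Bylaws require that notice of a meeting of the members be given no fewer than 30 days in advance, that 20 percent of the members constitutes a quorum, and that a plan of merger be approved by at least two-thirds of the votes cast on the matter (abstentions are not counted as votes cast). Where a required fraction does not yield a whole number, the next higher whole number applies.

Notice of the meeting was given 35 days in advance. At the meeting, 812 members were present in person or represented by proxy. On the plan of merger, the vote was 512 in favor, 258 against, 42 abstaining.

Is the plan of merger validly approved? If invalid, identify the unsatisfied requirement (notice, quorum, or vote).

Notice: 35 days given; 30 required. Satisfied.
Quorum: 20% of 3,982 = 796.40, rounded up to 797; 812 present. Satisfied.
Vote: requires two-thirds of the votes cast (812 − 42 abstaining = 770); 2/3 of 770 = 513.33, rounded up to 514, so 514 needed; 512 in favor. Not satisfied.

Invalid — vote requirement not satisfied.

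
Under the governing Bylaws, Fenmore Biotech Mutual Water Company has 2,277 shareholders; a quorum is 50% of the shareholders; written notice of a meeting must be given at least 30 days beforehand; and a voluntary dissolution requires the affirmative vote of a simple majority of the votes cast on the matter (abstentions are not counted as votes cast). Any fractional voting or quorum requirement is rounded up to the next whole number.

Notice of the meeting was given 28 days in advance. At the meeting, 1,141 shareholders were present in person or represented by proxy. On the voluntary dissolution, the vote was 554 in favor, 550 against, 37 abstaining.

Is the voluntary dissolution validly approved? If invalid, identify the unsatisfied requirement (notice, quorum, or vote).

Notice: 28 days given; 30 required. Not satisfied.
Quorum: 50% of 2,277 = 1,138.50, rounded up to 1,139; 1,141 present. Satisfied.
Vote: requires a majority of the votes cast (1,141 − 37 abstaining = 1,104); a majority of 1104 is 553, so 553 needed; 554 in favor. Satisfied.

Invalid — notice requirement not satisfied.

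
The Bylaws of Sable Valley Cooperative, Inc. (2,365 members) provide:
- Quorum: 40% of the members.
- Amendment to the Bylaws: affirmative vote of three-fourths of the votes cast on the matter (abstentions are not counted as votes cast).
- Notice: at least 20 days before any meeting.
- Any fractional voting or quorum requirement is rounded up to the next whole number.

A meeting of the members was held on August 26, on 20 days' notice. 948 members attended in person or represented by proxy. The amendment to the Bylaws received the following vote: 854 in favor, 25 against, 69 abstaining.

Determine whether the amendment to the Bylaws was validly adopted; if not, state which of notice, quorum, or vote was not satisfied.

Notice: 20 days given; 20 required. Satisfied.
Quorum: 40% of 2,365 = 946; 948 present. Satisfied.
Vote: requires three-fourths of the votes cast (948 − 69 abstaining = 879); 3/4 of 879 = 659.25, rounded up to 660, so 660 needed; 854 in favor. Satisfied.

Valid — all requirements satisfied.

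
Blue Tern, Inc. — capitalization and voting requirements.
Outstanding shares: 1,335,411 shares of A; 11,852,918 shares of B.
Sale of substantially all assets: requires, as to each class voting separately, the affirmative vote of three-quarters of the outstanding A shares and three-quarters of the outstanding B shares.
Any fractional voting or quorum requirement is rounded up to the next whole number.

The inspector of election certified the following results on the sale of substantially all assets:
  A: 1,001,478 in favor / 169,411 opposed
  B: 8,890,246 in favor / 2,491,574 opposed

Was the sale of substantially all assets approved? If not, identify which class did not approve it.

A: 3/4 of 1335411 = 1001558.25, rounded up to 1001559; 1,001,559 required, 1,001,478 in favor — not approved.
B: 3/4 of 11852918 = 8889688.50, rounded up to 8889689; 8,889,689 required, 8,890,246 in favor — approved.

Not approved — the A shares did not give the required vote.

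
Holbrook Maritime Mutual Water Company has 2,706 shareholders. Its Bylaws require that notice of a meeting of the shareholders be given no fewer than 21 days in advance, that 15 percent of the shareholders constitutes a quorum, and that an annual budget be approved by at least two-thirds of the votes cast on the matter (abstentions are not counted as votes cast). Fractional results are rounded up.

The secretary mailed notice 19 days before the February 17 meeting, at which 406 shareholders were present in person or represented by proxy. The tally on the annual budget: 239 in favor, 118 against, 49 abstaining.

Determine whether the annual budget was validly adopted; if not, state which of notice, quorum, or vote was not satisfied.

Invalid — notice requirement not satisfied.

Notice: 19 days given; 21 required. Not satisfied.
Quorum: 15% of 2,706 = 405.90, rounded up to 406; 406 present. Satisfied.
Vote: requires two-thirds of the votes cast (406 − 49 abstaining = 357); 2/3 of 357 = 238, so 238 needed; 239 in favor. Satisfied.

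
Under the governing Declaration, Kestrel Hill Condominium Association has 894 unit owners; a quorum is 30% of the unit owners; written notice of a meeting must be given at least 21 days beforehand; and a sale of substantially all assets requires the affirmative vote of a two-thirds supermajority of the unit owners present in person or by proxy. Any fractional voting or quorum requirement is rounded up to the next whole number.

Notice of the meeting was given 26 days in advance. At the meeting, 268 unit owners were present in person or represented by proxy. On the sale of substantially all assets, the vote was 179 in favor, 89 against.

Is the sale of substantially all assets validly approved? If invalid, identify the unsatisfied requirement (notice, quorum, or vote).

Invalid — quorum requirement not satisfied.

Notice: 26 days given; 21 required. Satisfied.
Quorum: 30% of 894 = 268.20, rounded up to 269; 268 present. Not satisfied.
Vote: requires two-thirds of those present (268); 2/3 of 268 = 178.67, rounded up to 179, so 179 needed; 179 in favor. Satisfied.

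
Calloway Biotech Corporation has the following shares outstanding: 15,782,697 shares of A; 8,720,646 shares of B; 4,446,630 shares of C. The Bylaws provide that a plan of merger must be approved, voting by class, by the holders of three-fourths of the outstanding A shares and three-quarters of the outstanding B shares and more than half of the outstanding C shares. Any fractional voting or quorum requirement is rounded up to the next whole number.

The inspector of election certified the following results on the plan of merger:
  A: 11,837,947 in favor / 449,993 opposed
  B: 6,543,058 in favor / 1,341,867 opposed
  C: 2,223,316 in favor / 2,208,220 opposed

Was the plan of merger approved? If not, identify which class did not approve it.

A: 3/4 of 15782697 = 11837022.75, rounded up to 11837023; 11,837,023 required, 11,837,947 in favor — approved.
B: 3/4 of 8720646 = 6540484.50, rounded up to 6540485; 6,540,485 required, 6,543,058 in favor — approved.
C: a majority of 4446630 is 2223316; 2,223,316 required, 2,223,316 in favor — approved.

Approved — every class gave the required vote.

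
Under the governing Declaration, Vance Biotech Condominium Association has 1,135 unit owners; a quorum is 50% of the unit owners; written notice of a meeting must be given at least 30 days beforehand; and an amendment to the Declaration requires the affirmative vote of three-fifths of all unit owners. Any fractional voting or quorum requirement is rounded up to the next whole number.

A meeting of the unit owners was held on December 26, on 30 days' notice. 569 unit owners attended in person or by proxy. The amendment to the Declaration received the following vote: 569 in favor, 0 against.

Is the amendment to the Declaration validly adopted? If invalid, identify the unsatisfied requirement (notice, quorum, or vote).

Notice: 30 days given; 30 required. Satisfied.
Quorum: 50% of 1,135 = 567.50, rounded up to 568; 569 present. Satisfied.
Vote: requires three-fifths of all unit owners (1,135); 3/5 of 1135 = 681, so 681 needed; 569 in favor. Not satisfied.

Invalid — vote requirement not satisfied.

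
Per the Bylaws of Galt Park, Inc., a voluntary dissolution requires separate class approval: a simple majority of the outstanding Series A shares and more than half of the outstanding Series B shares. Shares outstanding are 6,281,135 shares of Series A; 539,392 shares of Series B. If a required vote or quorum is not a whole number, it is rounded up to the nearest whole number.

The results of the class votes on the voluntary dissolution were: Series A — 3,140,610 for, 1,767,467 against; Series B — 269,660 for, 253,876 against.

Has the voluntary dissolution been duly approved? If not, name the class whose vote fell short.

Series A: a majority of 6281135 is 3140568; 3,140,568 required, 3,140,610 in favor — approved.
Series B: a majority of 539392 is 269697; 269,697 required, 269,660 in favor — not approved.

Not approved — the Series B shares did not give the required vote.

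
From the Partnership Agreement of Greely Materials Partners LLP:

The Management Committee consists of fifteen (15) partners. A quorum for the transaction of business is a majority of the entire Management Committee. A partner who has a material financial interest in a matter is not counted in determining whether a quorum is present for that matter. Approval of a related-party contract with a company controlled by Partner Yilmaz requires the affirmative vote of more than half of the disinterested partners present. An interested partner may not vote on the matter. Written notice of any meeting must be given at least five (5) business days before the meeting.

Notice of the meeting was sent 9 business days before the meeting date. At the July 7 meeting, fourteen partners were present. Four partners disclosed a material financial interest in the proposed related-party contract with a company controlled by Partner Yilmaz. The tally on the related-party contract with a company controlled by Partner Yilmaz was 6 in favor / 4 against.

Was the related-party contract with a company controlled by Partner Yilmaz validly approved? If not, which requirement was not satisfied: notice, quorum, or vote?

Notice: 9 business days given; 5 required (9 ≥ 5). Satisfied.
Quorum: 14 present, but the 4 interested partners do not count, leaving 10. Quorum is 8. Satisfied.
Vote: the related-party contract with a company controlled by Partner Yilmaz requires a majority of the disinterested partners present (14 − 4 = 10). A majority of 10 is 6, so 6 affirmative votes are needed; 6 voted in favor. Satisfied.

Valid — all requirements satisfied.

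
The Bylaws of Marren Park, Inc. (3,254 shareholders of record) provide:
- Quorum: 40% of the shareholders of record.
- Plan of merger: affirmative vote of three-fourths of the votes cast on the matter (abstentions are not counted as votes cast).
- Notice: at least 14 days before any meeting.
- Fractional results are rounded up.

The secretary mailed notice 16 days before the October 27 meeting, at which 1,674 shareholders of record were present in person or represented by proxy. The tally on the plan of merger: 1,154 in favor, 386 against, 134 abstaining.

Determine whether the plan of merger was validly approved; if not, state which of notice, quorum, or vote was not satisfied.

Invalid — vote requirement not satisfied.

Notice: 16 days given; 14 required. Satisfied.
Quorum: 40% of 3,254 = 1,301.60, rounded up to 1,302; 1,674 present. Satisfied.
Vote: requires three-fourths of the votes cast (1,674 − 134 abstaining = 1,540); 3/4 of 1540 = 1155, so 1,155 needed; 1,154 in favor. Not satisfied.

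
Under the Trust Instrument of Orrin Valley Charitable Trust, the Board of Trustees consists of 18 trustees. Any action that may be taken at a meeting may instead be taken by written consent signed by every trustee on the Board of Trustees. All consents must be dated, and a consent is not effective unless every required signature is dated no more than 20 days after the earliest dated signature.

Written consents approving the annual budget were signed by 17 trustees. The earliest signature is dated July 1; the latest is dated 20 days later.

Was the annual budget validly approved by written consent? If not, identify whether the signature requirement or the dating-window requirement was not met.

Not effective — insufficient signatures.

Signatures required: the unanimous vote of 18 — unanimous means all 18, so 18 needed; 17 signed. Insufficient.
Dating window: the latest signature is 20 days after the earliest; the limit is 20 days. Within the window.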